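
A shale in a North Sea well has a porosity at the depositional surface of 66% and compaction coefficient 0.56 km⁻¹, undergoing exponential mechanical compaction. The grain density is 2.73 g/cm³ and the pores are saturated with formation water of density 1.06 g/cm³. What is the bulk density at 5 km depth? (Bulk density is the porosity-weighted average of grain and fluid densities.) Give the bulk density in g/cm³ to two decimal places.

2.66 g/cm³

Porosity at depth: phi = 0.66·exp(−0.56×5) = 0.66×0.0608 = 0.0401
Bulk density: ρ_b = (1−phi)ρ_g + phi·ρ_f = 0.9599×2.73 + 0.0401×1.06
       = 2.620 + 0.043 = 2.663 g/cm³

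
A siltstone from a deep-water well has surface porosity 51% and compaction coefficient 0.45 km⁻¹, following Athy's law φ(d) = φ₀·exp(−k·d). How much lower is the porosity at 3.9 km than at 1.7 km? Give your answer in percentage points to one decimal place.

φ(1.7) = 0.51·e^(−0.45×1.7) = 0.2373
φ(3.9) = 0.51·e^(−0.45×3.9) = 0.0882
Δφ = 0.2373 − 0.0882 = 0.1491

14.9 percentage points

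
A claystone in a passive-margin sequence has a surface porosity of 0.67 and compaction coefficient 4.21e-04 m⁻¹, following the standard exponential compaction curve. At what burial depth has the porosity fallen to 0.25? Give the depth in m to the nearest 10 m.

Working in km (1 km = 1000 m; c in km⁻¹ = c in m⁻¹ × 1000):
Invert Athy's law: Z = ln(n₀/n) / c
Z = ln(0.67/0.25) / 0.421 = ln(2.68) / 0.421 = 0.9858 / 0.421 = 2.342 km

2340 m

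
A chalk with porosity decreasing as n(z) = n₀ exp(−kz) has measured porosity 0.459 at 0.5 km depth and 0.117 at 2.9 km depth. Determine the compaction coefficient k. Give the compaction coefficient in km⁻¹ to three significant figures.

Athy: n(z) = n₀ e^(−kz) ⇒ n₁/n₂ = e^{k(z₂−z₁)} ⇒ k = ln(n₁/n₂)/(z₂−z₁)
k = ln(0.459/0.117) / (2.9 − 0.5) = ln(3.923) / 2.4 = 1.3669 / 2.4 = 0.5695 km⁻¹

0.570 km⁻¹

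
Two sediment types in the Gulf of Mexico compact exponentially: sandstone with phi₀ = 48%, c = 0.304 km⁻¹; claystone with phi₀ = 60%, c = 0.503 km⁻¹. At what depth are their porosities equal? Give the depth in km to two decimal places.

Set phi₀ₐ e^(−cₐd) = phi₀ᵦ e^(−cᵦd) ⇒ ln(phi₀ₐ/phi₀ᵦ) = (cₐ − cᵦ)·d
d = ln(0.48/0.6) / (0.304 − 0.503) = -0.2231 / -0.199 = 1.121 km

1.12 km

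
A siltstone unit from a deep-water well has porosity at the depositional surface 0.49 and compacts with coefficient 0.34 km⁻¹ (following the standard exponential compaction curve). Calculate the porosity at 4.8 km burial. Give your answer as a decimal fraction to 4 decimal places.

phi = phi₀·exp(−β·d) = 0.49 × exp(−0.34 × 4.8) = 0.49 × exp(−1.632)
  = 0.49 × 0.1955 = 0.0958

0.0958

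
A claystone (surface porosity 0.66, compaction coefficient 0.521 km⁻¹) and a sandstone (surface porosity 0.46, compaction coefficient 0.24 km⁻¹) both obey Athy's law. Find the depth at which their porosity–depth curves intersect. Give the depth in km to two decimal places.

Set phi₀ₐ e^(−kₐZ) = phi₀ᵦ e^(−kᵦZ) ⇒ ln(phi₀ₐ/phi₀ᵦ) = (kₐ − kᵦ)·Z
Z = ln(0.66/0.46) / (0.521 − 0.24) = 0.3610 / 0.281 = 1.285 km

1.28 km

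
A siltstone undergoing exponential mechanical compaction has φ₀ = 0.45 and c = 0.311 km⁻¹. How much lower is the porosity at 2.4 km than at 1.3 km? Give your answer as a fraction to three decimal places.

0.087

φ(1.3) = 0.45·e^(−0.311×1.3) = 0.3003
φ(2.4) = 0.45·e^(−0.311×2.4) = 0.2133
Δφ = 0.3003 − 0.2133 = 0.0870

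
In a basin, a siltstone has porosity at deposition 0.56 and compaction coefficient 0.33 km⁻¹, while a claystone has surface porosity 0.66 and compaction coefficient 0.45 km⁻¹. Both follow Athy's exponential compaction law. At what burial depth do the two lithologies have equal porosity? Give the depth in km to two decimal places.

1.37 km

Set n₀ₐ e^(−βₐZ) = n₀ᵦ e^(−βᵦZ) ⇒ ln(n₀ₐ/n₀ᵦ) = (βₐ − βᵦ)·Z
Z = ln(0.56/0.66) / (0.33 − 0.45) = -0.1643 / -0.12 = 1.369 km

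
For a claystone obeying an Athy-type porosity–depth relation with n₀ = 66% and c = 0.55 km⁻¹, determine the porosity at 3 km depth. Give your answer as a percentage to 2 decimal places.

n = n₀·exp(−c·Z) = 0.66 × exp(−0.55 × 3) = 0.66 × exp(−1.65)
  = 0.66 × 0.1920 = 0.1268

12.68%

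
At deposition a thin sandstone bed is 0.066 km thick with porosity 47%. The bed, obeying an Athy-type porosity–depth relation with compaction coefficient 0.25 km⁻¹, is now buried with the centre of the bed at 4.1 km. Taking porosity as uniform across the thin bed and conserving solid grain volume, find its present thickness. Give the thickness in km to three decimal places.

0.042 km

Porosity at 4.1 km: φ = 0.47·exp(−0.25×4.1) = 0.1686
Solid-volume conservation: h(1−φ) = h₀(1−φ₀) ⇒ h = h₀·(1−φ₀)/(1−φ)
h = 0.066 × (1 − 0.47)/(1 − 0.1686) = 0.066 × 0.6375 = 0.0421 km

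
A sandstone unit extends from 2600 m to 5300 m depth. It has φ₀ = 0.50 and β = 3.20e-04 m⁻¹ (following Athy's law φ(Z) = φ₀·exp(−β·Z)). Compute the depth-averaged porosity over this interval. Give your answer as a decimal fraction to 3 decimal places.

Working in km (1 km = 1000 m; β in km⁻¹ = β in m⁻¹ × 1000):
⟨φ⟩ = (1/(Z₂−Z₁)) ∫ φ₀ e^(−βZ) dZ = φ₀·(e^(−β·Z₁) − e^(−β·Z₂)) / (β·(Z₂−Z₁))
e^(−0.32×2.6) = 0.4352; e^(−0.32×5.3) = 0.1834
⟨φ⟩ = 0.5 × (0.4352 − 0.1834) / (0.32 × 2.7) = 0.5 × 0.2914 = 0.1457

0.146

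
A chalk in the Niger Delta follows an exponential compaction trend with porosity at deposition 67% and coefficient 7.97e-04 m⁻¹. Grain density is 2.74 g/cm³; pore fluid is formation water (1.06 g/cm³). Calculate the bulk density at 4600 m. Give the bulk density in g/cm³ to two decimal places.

Working in km (1 km = 1000 m; c in km⁻¹ = c in m⁻¹ × 1000):
Porosity at depth: φ = 0.67·exp(−0.797×4.6) = 0.67×0.0256 = 0.0171
Bulk density: ρ_b = (1−φ)ρ_g + φ·ρ_f = 0.9829×2.74 + 0.0171×1.06
       = 2.693 + 0.018 = 2.711 g/cm³

2.71 g/cm³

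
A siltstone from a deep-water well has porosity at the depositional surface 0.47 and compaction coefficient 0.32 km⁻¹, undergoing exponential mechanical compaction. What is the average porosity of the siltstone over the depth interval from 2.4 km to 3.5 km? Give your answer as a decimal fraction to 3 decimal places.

0.184

⟨n⟩ = (1/(Z₂−Z₁)) ∫ n₀ e^(−cZ) dZ = n₀·(e^(−c·Z₁) − e^(−c·Z₂)) / (c·(Z₂−Z₁))
e^(−0.32×2.4) = 0.4639; e^(−0.32×3.5) = 0.3263
⟨n⟩ = 0.47 × (0.4639 − 0.3263) / (0.32 × 1.1) = 0.47 × 0.3911 = 0.1838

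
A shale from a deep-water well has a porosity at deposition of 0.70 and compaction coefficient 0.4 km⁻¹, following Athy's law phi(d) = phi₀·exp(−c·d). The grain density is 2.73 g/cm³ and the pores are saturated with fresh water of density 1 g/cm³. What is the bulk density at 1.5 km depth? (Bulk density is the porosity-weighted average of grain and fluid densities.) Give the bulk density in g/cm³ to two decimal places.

2.07 g/cm³

Porosity at depth: phi = 0.7·exp(−0.4×1.5) = 0.7×0.5488 = 0.3842
Bulk density: ρ_b = (1−phi)ρ_g + phi·ρ_f = 0.6158×2.73 + 0.3842×1
       = 1.681 + 0.384 = 2.065 g/cm³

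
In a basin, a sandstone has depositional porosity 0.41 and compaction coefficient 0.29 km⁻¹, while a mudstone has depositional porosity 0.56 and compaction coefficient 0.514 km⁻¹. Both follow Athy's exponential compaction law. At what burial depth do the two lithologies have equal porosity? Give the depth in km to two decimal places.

1.39 km

Set n₀ₐ e^(−kₐZ) = n₀ᵦ e^(−kᵦZ) ⇒ ln(n₀ₐ/n₀ᵦ) = (kₐ − kᵦ)·Z
Z = ln(0.41/0.56) / (0.29 − 0.514) = -0.3118 / -0.224 = 1.392 km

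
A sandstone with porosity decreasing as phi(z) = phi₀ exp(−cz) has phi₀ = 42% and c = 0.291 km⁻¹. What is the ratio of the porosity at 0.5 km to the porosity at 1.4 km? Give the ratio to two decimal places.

1.30

phi(z₁)/phi(z₂) = e^(−c·z₁)/e^(−c·z₂) = e^{c(z₂−z₁)}
= exp(0.291 × 0.9) = exp(0.2619) = 1.2994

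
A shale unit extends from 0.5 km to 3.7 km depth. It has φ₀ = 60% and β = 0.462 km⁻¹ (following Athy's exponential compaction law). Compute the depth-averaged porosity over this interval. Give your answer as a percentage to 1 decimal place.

⟨φ⟩ = (1/(Z₂−Z₁)) ∫ φ₀ e^(−βZ) dZ = φ₀·(e^(−β·Z₁) − e^(−β·Z₂)) / (β·(Z₂−Z₁))
e^(−0.462×0.5) = 0.7937; e^(−0.462×3.7) = 0.1810
⟨φ⟩ = 0.6 × (0.7937 − 0.1810) / (0.462 × 3.2) = 0.6 × 0.4145 = 0.2487

24.9%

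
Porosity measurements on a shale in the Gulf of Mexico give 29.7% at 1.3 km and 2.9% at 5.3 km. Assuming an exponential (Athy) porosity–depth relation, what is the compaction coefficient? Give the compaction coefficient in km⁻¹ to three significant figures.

Athy: φ(Z) = φ₀ e^(−kZ) ⇒ φ₁/φ₂ = e^{k(Z₂−Z₁)} ⇒ k = ln(φ₁/φ₂)/(Z₂−Z₁)
k = ln(0.297/0.029) / (5.3 − 1.3) = ln(10.24) / 4 = 2.3264 / 4 = 0.5816 km⁻¹

0.582 km⁻¹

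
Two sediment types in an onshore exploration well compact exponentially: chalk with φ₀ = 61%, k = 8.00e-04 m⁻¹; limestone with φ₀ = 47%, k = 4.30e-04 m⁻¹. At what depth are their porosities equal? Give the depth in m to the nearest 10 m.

700 m

Working in km (1 km = 1000 m; k in km⁻¹ = k in m⁻¹ × 1000):
Set φ₀ₐ e^(−kₐZ) = φ₀ᵦ e^(−kᵦZ) ⇒ ln(φ₀ₐ/φ₀ᵦ) = (kₐ − kᵦ)·Z
Z = ln(0.61/0.47) / (0.8 − 0.43) = 0.2607 / 0.37 = 0.705 km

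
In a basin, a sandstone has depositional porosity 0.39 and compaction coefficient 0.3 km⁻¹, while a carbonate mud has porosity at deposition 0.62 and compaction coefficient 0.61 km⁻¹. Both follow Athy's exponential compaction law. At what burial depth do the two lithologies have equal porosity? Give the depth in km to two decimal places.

Set φ₀ₐ e^(−βₐz) = φ₀ᵦ e^(−βᵦz) ⇒ ln(φ₀ₐ/φ₀ᵦ) = (βₐ − βᵦ)·z
z = ln(0.39/0.62) / (0.3 − 0.61) = -0.4636 / -0.31 = 1.495 km

1.50 km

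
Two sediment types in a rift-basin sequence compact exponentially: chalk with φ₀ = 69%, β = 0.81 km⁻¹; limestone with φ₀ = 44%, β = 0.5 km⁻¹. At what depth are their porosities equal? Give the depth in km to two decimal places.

Set φ₀ₐ e^(−βₐZ) = φ₀ᵦ e^(−βᵦZ) ⇒ ln(φ₀ₐ/φ₀ᵦ) = (βₐ − βᵦ)·Z
Z = ln(0.69/0.44) / (0.81 − 0.5) = 0.4499 / 0.31 = 1.451 km

1.45 km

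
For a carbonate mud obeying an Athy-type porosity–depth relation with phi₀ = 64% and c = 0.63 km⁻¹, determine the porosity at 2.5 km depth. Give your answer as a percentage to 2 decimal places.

phi = phi₀·exp(−c·z) = 0.64 × exp(−0.63 × 2.5) = 0.64 × exp(−1.575)
  = 0.64 × 0.2070 = 0.1325

13.25%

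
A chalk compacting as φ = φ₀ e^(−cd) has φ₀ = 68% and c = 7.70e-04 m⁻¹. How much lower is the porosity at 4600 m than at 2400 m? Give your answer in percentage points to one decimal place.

Working in km (1 km = 1000 m; c in km⁻¹ = c in m⁻¹ × 1000):
φ(2.4) = 0.68·e^(−0.77×2.4) = 0.1071
φ(4.6) = 0.68·e^(−0.77×4.6) = 0.0197
Δφ = 0.1071 − 0.0197 = 0.0874

8.7 percentage points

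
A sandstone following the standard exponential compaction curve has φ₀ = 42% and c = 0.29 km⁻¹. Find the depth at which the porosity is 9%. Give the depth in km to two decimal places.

Invert Athy's law: z = ln(φ₀/φ) / c
z = ln(0.42/0.09) / 0.29 = ln(4.667) / 0.29 = 1.5404 / 0.29 = 5.312 km

5.31 km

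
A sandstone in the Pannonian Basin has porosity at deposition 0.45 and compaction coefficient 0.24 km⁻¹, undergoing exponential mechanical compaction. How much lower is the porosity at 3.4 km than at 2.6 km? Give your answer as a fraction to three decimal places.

phi(2.6) = 0.45·e^(−0.24×2.6) = 0.2411
phi(3.4) = 0.45·e^(−0.24×3.4) = 0.1990
Δphi = 0.2411 − 0.1990 = 0.0421

0.042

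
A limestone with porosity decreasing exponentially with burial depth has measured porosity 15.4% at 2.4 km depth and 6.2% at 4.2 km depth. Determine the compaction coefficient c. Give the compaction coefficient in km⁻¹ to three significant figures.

Athy: phi(z) = phi₀ e^(−cz) ⇒ phi₁/phi₂ = e^{c(z₂−z₁)} ⇒ c = ln(phi₁/phi₂)/(z₂−z₁)
c = ln(0.154/0.062) / (4.2 − 2.4) = ln(2.484) / 1.8 = 0.9098 / 1.8 = 0.5055 km⁻¹

0.505 km⁻¹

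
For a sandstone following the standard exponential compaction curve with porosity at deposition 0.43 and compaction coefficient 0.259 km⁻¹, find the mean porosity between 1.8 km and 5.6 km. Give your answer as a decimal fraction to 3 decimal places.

0.172

⟨n⟩ = (1/(z₂−z₁)) ∫ n₀ e^(−cz) dz = n₀·(e^(−c·z₁) − e^(−c·z₂)) / (c·(z₂−z₁))
e^(−0.259×1.8) = 0.6274; e^(−0.259×5.6) = 0.2345
⟨n⟩ = 0.43 × (0.6274 − 0.2345) / (0.259 × 3.8) = 0.43 × 0.3992 = 0.1717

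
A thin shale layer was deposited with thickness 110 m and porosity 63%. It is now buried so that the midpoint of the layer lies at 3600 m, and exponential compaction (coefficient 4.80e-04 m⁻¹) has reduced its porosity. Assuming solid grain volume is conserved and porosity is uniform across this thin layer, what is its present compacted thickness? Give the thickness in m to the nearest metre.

Working in km (1 km = 1000 m; c in km⁻¹ = c in m⁻¹ × 1000):
Porosity at 3.6 km: φ = 0.63·exp(−0.48×3.6) = 0.1119
Solid-volume conservation: h(1−φ) = h₀(1−φ₀) ⇒ h = h₀·(1−φ₀)/(1−φ)
h = 0.11 × (1 − 0.63)/(1 − 0.1119) = 0.11 × 0.4166 = 0.0458 km

46 m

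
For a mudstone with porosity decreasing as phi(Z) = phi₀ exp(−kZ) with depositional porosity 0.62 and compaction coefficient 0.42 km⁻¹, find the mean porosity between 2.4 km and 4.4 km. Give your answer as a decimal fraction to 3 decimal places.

0.153

⟨phi⟩ = (1/(Z₂−Z₁)) ∫ phi₀ e^(−kZ) dZ = phi₀·(e^(−k·Z₁) − e^(−k·Z₂)) / (k·(Z₂−Z₁))
e^(−0.42×2.4) = 0.3649; e^(−0.42×4.4) = 0.1576
⟨phi⟩ = 0.62 × (0.3649 − 0.1576) / (0.42 × 2) = 0.62 × 0.2469 = 0.1531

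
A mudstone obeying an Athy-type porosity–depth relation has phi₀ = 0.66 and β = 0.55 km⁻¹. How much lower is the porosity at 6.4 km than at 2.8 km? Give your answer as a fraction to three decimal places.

0.122

phi(2.8) = 0.66·e^(−0.55×2.8) = 0.1415
phi(6.4) = 0.66·e^(−0.55×6.4) = 0.0195
Δphi = 0.1415 − 0.0195 = 0.1220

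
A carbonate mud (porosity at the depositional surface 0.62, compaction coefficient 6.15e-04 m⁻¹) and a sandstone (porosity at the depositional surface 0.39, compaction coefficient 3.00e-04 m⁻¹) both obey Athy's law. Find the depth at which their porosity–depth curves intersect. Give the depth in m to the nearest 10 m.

Working in km (1 km = 1000 m; k in km⁻¹ = k in m⁻¹ × 1000):
Set n₀ₐ e^(−kₐd) = n₀ᵦ e^(−kᵦd) ⇒ ln(n₀ₐ/n₀ᵦ) = (kₐ − kᵦ)·d
d = ln(0.62/0.39) / (0.615 − 0.3) = 0.4636 / 0.315 = 1.472 km

1470 m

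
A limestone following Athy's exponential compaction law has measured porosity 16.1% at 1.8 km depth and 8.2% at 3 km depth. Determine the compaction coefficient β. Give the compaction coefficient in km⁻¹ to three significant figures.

Athy: n(Z) = n₀ e^(−βZ) ⇒ n₁/n₂ = e^{β(Z₂−Z₁)} ⇒ β = ln(n₁/n₂)/(Z₂−Z₁)
β = ln(0.161/0.082) / (3 − 1.8) = ln(1.963) / 1.2 = 0.6747 / 1.2 = 0.5622 km⁻¹

0.562 km⁻¹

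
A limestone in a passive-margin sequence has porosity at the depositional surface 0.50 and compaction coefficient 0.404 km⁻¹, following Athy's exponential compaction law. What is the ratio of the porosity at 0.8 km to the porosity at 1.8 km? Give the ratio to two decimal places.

1.50

phi(d₁)/phi(d₂) = e^(−c·d₁)/e^(−c·d₂) = e^{c(d₂−d₁)}
= exp(0.404 × 1) = exp(0.404) = 1.4978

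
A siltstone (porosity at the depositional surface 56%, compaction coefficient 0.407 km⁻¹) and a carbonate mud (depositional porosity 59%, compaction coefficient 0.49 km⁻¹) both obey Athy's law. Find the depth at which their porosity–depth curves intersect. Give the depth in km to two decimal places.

Set φ₀ₐ e^(−βₐz) = φ₀ᵦ e^(−βᵦz) ⇒ ln(φ₀ₐ/φ₀ᵦ) = (βₐ − βᵦ)·z
z = ln(0.56/0.59) / (0.407 − 0.49) = -0.0522 / -0.083 = 0.629 km

0.63 km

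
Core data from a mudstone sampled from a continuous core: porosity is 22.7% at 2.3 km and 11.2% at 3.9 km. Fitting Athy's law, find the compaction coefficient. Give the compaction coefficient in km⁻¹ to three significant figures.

Athy: φ(Z) = φ₀ e^(−kZ) ⇒ φ₁/φ₂ = e^{k(Z₂−Z₁)} ⇒ k = ln(φ₁/φ₂)/(Z₂−Z₁)
k = ln(0.227/0.112) / (3.9 − 2.3) = ln(2.027) / 1.6 = 0.7065 / 1.6 = 0.4415 km⁻¹

0.442 km⁻¹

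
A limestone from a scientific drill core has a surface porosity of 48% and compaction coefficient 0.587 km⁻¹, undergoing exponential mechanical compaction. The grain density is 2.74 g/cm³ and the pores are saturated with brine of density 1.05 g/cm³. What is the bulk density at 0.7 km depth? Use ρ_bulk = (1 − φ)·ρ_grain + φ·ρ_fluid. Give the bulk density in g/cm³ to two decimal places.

Porosity at depth: phi = 0.48·exp(−0.587×0.7) = 0.48×0.6631 = 0.3183
Bulk density: ρ_b = (1−phi)ρ_g + phi·ρ_f = 0.6817×2.74 + 0.3183×1.05
       = 1.868 + 0.334 = 2.202 g/cm³

2.20 g/cm³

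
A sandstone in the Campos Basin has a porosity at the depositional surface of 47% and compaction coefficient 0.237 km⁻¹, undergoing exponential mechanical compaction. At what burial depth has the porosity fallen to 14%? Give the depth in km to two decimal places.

Invert Athy's law: Z = ln(phi₀/phi) / c
Z = ln(0.47/0.14) / 0.237 = ln(3.357) / 0.237 = 1.2111 / 0.237 = 5.110 km

5.11 km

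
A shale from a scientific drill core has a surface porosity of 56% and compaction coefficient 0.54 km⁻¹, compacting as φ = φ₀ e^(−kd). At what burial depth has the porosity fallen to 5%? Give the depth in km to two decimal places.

Invert Athy's law: d = ln(φ₀/φ) / k
d = ln(0.56/0.05) / 0.54 = ln(11.2) / 0.54 = 2.4159 / 0.54 = 4.474 km

4.47 km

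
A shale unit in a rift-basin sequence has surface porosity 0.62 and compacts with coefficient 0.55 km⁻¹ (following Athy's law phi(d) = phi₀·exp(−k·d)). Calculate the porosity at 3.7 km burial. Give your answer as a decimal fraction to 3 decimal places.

0.081

phi = phi₀·exp(−k·d) = 0.62 × exp(−0.55 × 3.7) = 0.62 × exp(−2.035)
  = 0.62 × 0.1307 = 0.0810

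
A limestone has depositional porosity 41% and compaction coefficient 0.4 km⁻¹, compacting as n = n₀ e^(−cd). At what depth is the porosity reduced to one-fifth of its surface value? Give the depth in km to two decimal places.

4.02 km

n/n₀ = 1/5 ⇒ exp(−c·d) = 1/5 ⇒ d = ln(5) / c
d = 1.6094 / 0.4 = 4.024 km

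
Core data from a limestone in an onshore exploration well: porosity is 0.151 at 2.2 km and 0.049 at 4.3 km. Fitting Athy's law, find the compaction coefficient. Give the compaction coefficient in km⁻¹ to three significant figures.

0.536 km⁻¹

Athy: φ(d) = φ₀ e^(−βd) ⇒ φ₁/φ₂ = e^{β(d₂−d₁)} ⇒ β = ln(φ₁/φ₂)/(d₂−d₁)
β = ln(0.151/0.049) / (4.3 − 2.2) = ln(3.082) / 2.1 = 1.1255 / 2.1 = 0.5359 km⁻¹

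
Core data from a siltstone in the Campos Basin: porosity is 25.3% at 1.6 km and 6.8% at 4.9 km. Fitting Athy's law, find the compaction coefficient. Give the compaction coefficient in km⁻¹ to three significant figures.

0.398 km⁻¹

Athy: φ(d) = φ₀ e^(−βd) ⇒ φ₁/φ₂ = e^{β(d₂−d₁)} ⇒ β = ln(φ₁/φ₂)/(d₂−d₁)
β = ln(0.253/0.068) / (4.9 − 1.6) = ln(3.721) / 3.3 = 1.3139 / 3.3 = 0.3981 km⁻¹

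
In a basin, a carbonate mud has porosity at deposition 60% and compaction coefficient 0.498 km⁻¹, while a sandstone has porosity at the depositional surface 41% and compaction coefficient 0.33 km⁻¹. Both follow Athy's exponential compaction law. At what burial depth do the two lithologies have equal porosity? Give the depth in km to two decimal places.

Set n₀ₐ e^(−cₐz) = n₀ᵦ e^(−cᵦz) ⇒ ln(n₀ₐ/n₀ᵦ) = (cₐ − cᵦ)·z
z = ln(0.6/0.41) / (0.498 − 0.33) = 0.3808 / 0.168 = 2.267 km

2.27 km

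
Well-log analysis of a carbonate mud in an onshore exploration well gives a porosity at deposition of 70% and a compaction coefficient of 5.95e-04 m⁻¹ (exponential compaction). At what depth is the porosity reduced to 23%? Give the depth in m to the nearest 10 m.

1870 m

Working in km (1 km = 1000 m; β in km⁻¹ = β in m⁻¹ × 1000):
Invert Athy's law: d = ln(φ₀/φ) / β
d = ln(0.7/0.23) / 0.595 = ln(3.043) / 0.595 = 1.1130 / 0.595 = 1.871 km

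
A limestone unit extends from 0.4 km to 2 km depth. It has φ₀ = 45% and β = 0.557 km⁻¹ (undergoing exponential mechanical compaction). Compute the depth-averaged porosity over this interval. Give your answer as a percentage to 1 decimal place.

⟨φ⟩ = (1/(Z₂−Z₁)) ∫ φ₀ e^(−βZ) dZ = φ₀·(e^(−β·Z₁) − e^(−β·Z₂)) / (β·(Z₂−Z₁))
e^(−0.557×0.4) = 0.8003; e^(−0.557×2) = 0.3282
⟨φ⟩ = 0.45 × (0.8003 − 0.3282) / (0.557 × 1.6) = 0.45 × 0.5297 = 0.2383

23.8%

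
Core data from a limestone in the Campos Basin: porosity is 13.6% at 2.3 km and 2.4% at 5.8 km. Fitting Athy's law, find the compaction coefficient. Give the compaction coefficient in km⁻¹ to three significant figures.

Athy: n(z) = n₀ e^(−cz) ⇒ n₁/n₂ = e^{c(z₂−z₁)} ⇒ c = ln(n₁/n₂)/(z₂−z₁)
c = ln(0.136/0.024) / (5.8 − 2.3) = ln(5.667) / 3.5 = 1.7346 / 3.5 = 0.4956 km⁻¹

0.496 km⁻¹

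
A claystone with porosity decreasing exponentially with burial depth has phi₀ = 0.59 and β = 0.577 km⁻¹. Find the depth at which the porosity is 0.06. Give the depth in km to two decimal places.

Invert Athy's law: d = ln(phi₀/phi) / β
d = ln(0.59/0.06) / 0.577 = ln(9.833) / 0.577 = 2.2858 / 0.577 = 3.961 km

3.96 km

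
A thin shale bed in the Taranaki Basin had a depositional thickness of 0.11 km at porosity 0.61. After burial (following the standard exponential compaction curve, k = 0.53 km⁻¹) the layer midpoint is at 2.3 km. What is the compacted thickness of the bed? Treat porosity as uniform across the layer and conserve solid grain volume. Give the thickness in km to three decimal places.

Porosity at 2.3 km: n = 0.61·exp(−0.53×2.3) = 0.1803
Solid-volume conservation: h(1−n) = h₀(1−n₀) ⇒ h = h₀·(1−n₀)/(1−n)
h = 0.11 × (1 − 0.61)/(1 − 0.1803) = 0.11 × 0.4758 = 0.0523 km

0.052 km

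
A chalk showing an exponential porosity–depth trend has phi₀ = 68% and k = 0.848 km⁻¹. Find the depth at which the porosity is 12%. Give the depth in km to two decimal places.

2.05 km

Invert Athy's law: z = ln(phi₀/phi) / k
z = ln(0.68/0.12) / 0.848 = ln(5.667) / 0.848 = 1.7346 / 0.848 = 2.046 km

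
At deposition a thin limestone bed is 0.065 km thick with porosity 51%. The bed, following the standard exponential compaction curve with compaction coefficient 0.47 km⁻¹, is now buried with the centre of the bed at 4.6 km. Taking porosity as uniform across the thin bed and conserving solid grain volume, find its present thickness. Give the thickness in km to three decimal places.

Porosity at 4.6 km: φ = 0.51·exp(−0.47×4.6) = 0.0587
Solid-volume conservation: h(1−φ) = h₀(1−φ₀) ⇒ h = h₀·(1−φ₀)/(1−φ)
h = 0.065 × (1 − 0.51)/(1 − 0.0587) = 0.065 × 0.5206 = 0.0338 km

0.034 km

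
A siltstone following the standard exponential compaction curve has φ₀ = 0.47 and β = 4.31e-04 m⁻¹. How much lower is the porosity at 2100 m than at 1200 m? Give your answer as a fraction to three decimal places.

Working in km (1 km = 1000 m; β in km⁻¹ = β in m⁻¹ × 1000):
φ(1.2) = 0.47·e^(−0.431×1.2) = 0.2802
φ(2.1) = 0.47·e^(−0.431×2.1) = 0.1901
Δφ = 0.2802 − 0.1901 = 0.0901

0.090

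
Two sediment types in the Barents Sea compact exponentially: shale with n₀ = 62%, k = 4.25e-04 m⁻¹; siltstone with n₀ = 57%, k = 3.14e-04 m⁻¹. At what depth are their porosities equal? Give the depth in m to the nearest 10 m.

Working in km (1 km = 1000 m; k in km⁻¹ = k in m⁻¹ × 1000):
Set n₀ₐ e^(−kₐz) = n₀ᵦ e^(−kᵦz) ⇒ ln(n₀ₐ/n₀ᵦ) = (kₐ − kᵦ)·z
z = ln(0.62/0.57) / (0.425 − 0.314) = 0.0841 / 0.111 = 0.758 km

760 m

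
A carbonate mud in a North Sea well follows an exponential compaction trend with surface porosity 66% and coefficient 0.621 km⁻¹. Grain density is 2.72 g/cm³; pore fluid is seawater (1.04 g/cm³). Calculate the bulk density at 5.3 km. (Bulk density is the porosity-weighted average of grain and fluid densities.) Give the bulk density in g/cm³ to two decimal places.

Porosity at depth: φ = 0.66·exp(−0.621×5.3) = 0.66×0.0372 = 0.0246
Bulk density: ρ_b = (1−φ)ρ_g + φ·ρ_f = 0.9754×2.72 + 0.0246×1.04
       = 2.653 + 0.026 = 2.679 g/cm³

2.68 g/cm³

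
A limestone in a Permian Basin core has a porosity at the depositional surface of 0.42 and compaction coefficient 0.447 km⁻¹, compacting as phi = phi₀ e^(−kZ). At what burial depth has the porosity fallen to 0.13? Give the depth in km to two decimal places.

Invert Athy's law: Z = ln(phi₀/phi) / k
Z = ln(0.42/0.13) / 0.447 = ln(3.231) / 0.447 = 1.1727 / 0.447 = 2.624 km

2.62 km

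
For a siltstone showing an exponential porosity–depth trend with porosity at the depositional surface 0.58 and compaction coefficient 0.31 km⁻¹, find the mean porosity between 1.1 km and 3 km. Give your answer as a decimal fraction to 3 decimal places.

⟨phi⟩ = (1/(Z₂−Z₁)) ∫ phi₀ e^(−cZ) dZ = phi₀·(e^(−c·Z₁) − e^(−c·Z₂)) / (c·(Z₂−Z₁))
e^(−0.31×1.1) = 0.7111; e^(−0.31×3) = 0.3946
⟨phi⟩ = 0.58 × (0.7111 − 0.3946) / (0.31 × 1.9) = 0.58 × 0.5374 = 0.3117

0.312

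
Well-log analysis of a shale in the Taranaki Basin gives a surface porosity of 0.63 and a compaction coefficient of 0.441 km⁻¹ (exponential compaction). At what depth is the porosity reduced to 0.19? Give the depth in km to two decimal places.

Invert Athy's law: z = ln(phi₀/phi) / c
z = ln(0.63/0.19) / 0.441 = ln(3.316) / 0.441 = 1.1987 / 0.441 = 2.718 km

2.72 km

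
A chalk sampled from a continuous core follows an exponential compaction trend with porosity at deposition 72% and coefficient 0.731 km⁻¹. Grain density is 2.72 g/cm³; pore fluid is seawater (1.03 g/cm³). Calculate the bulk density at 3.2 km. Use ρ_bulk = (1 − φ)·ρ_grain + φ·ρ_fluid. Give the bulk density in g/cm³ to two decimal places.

Porosity at depth: n = 0.72·exp(−0.731×3.2) = 0.72×0.0964 = 0.0694
Bulk density: ρ_b = (1−n)ρ_g + n·ρ_f = 0.9306×2.72 + 0.0694×1.03
       = 2.531 + 0.071 = 2.603 g/cm³

2.60 g/cm³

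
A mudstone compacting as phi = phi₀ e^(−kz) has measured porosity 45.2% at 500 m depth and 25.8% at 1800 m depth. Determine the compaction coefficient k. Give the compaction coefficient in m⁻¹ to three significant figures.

Working in km (1 km = 1000 m; k in km⁻¹ = k in m⁻¹ × 1000):
Athy: phi(z) = phi₀ e^(−kz) ⇒ phi₁/phi₂ = e^{k(z₂−z₁)} ⇒ k = ln(phi₁/phi₂)/(z₂−z₁)
k = ln(0.452/0.258) / (1.8 − 0.5) = ln(1.752) / 1.3 = 0.5607 / 1.3 = 0.4313 km⁻¹

0.000431 m⁻¹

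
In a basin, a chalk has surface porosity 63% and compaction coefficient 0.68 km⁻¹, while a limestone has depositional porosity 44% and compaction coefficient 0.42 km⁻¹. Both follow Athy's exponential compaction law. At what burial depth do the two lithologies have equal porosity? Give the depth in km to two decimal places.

Set phi₀ₐ e^(−βₐd) = phi₀ᵦ e^(−βᵦd) ⇒ ln(phi₀ₐ/phi₀ᵦ) = (βₐ − βᵦ)·d
d = ln(0.63/0.44) / (0.68 − 0.42) = 0.3589 / 0.26 = 1.381 km

1.38 km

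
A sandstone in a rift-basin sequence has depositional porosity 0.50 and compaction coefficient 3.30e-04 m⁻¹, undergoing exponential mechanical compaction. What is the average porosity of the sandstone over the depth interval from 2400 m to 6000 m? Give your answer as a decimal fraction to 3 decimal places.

0.133

Working in km (1 km = 1000 m; c in km⁻¹ = c in m⁻¹ × 1000):
⟨n⟩ = (1/(d₂−d₁)) ∫ n₀ e^(−cd) dd = n₀·(e^(−c·d₁) − e^(−c·d₂)) / (c·(d₂−d₁))
e^(−0.33×2.4) = 0.4529; e^(−0.33×6) = 0.1381
⟨n⟩ = 0.5 × (0.4529 − 0.1381) / (0.33 × 3.6) = 0.5 × 0.2650 = 0.1325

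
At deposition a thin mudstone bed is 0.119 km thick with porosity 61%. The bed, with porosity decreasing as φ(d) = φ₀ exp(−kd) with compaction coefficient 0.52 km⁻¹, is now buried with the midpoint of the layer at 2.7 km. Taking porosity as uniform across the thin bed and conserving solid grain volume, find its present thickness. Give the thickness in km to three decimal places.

0.055 km

Porosity at 2.7 km: φ = 0.61·exp(−0.52×2.7) = 0.1498
Solid-volume conservation: h(1−φ) = h₀(1−φ₀) ⇒ h = h₀·(1−φ₀)/(1−φ)
h = 0.119 × (1 − 0.61)/(1 − 0.1498) = 0.119 × 0.4587 = 0.0546 km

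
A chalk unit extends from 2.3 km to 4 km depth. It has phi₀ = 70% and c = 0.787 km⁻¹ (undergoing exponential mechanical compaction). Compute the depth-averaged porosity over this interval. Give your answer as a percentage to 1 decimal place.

⟨phi⟩ = (1/(z₂−z₁)) ∫ phi₀ e^(−cz) dz = phi₀·(e^(−c·z₁) − e^(−c·z₂)) / (c·(z₂−z₁))
e^(−0.787×2.3) = 0.1636; e^(−0.787×4) = 0.0429
⟨phi⟩ = 0.7 × (0.1636 − 0.0429) / (0.787 × 1.7) = 0.7 × 0.0902 = 0.0632

6.3%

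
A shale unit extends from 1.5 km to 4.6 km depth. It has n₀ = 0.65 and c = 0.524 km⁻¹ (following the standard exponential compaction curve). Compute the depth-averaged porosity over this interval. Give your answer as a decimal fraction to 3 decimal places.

0.146

⟨n⟩ = (1/(d₂−d₁)) ∫ n₀ e^(−cd) dd = n₀·(e^(−c·d₁) − e^(−c·d₂)) / (c·(d₂−d₁))
e^(−0.524×1.5) = 0.4557; e^(−0.524×4.6) = 0.0898
⟨n⟩ = 0.65 × (0.4557 − 0.0898) / (0.524 × 3.1) = 0.65 × 0.2252 = 0.1464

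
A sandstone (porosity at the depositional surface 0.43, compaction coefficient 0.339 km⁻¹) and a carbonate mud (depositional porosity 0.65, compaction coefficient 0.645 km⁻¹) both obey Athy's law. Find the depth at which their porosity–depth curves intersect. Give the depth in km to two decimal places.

Set phi₀ₐ e^(−βₐz) = phi₀ᵦ e^(−βᵦz) ⇒ ln(phi₀ₐ/phi₀ᵦ) = (βₐ − βᵦ)·z
z = ln(0.43/0.65) / (0.339 − 0.645) = -0.4132 / -0.306 = 1.350 km

1.35 km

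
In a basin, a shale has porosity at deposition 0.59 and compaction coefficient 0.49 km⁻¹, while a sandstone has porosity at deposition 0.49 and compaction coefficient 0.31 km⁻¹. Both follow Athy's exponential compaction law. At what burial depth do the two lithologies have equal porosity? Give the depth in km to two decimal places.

Set phi₀ₐ e^(−cₐd) = phi₀ᵦ e^(−cᵦd) ⇒ ln(phi₀ₐ/phi₀ᵦ) = (cₐ − cᵦ)·d
d = ln(0.59/0.49) / (0.49 − 0.31) = 0.1857 / 0.18 = 1.032 km

1.03 km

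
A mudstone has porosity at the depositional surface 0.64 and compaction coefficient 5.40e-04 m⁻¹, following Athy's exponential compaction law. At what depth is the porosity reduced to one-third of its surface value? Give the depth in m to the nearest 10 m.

Working in km (1 km = 1000 m; k in km⁻¹ = k in m⁻¹ × 1000):
n/n₀ = 1/3 ⇒ exp(−k·d) = 1/3 ⇒ d = ln(3) / k
d = 1.0986 / 0.54 = 2.034 km

2030 m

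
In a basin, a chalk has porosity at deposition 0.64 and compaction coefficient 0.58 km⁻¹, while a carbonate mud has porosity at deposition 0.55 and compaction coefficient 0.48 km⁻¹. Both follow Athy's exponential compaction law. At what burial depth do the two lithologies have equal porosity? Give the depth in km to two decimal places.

1.52 km

Set n₀ₐ e^(−cₐZ) = n₀ᵦ e^(−cᵦZ) ⇒ ln(n₀ₐ/n₀ᵦ) = (cₐ − cᵦ)·Z
Z = ln(0.64/0.55) / (0.58 − 0.48) = 0.1515 / 0.1 = 1.515 km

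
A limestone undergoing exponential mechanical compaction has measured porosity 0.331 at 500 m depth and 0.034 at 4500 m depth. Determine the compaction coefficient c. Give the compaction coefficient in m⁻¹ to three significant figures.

Working in km (1 km = 1000 m; c in km⁻¹ = c in m⁻¹ × 1000):
Athy: φ(Z) = φ₀ e^(−cZ) ⇒ φ₁/φ₂ = e^{c(Z₂−Z₁)} ⇒ c = ln(φ₁/φ₂)/(Z₂−Z₁)
c = ln(0.331/0.034) / (4.5 − 0.5) = ln(9.735) / 4 = 2.2758 / 4 = 0.5689 km⁻¹

0.000569 m⁻¹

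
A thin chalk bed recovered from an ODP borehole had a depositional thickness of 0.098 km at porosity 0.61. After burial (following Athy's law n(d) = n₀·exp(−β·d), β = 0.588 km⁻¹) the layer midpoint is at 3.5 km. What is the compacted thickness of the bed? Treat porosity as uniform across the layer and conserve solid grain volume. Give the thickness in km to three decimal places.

Porosity at 3.5 km: n = 0.61·exp(−0.588×3.5) = 0.0779
Solid-volume conservation: h(1−n) = h₀(1−n₀) ⇒ h = h₀·(1−n₀)/(1−n)
h = 0.098 × (1 − 0.61)/(1 − 0.0779) = 0.098 × 0.4229 = 0.0414 km

0.041 km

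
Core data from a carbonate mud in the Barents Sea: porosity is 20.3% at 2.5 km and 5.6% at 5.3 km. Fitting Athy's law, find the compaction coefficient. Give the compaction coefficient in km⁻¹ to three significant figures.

Athy: φ(Z) = φ₀ e^(−kZ) ⇒ φ₁/φ₂ = e^{k(Z₂−Z₁)} ⇒ k = ln(φ₁/φ₂)/(Z₂−Z₁)
k = ln(0.203/0.056) / (5.3 − 2.5) = ln(3.625) / 2.8 = 1.2879 / 2.8 = 0.4599 km⁻¹

0.460 km⁻¹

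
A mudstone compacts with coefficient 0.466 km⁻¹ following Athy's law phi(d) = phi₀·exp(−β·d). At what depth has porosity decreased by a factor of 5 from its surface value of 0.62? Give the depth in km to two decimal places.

phi/phi₀ = 1/5 ⇒ exp(−β·d) = 1/5 ⇒ d = ln(5) / β
d = 1.6094 / 0.466 = 3.454 km

3.45 km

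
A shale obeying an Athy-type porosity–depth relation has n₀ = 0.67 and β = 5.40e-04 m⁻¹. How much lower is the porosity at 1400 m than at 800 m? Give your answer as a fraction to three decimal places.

0.120

Working in km (1 km = 1000 m; β in km⁻¹ = β in m⁻¹ × 1000):
n(0.8) = 0.67·e^(−0.54×0.8) = 0.4350
n(1.4) = 0.67·e^(−0.54×1.4) = 0.3146
Δn = 0.4350 − 0.3146 = 0.1204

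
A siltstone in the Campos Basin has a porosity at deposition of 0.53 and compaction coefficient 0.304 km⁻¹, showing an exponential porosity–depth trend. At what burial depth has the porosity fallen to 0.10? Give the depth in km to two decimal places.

5.49 km

Invert Athy's law: Z = ln(n₀/n) / k
Z = ln(0.53/0.1) / 0.304 = ln(5.3) / 0.304 = 1.6677 / 0.304 = 5.486 km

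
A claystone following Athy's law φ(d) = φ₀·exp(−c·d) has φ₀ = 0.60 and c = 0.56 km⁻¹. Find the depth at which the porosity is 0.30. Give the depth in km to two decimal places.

Invert Athy's law: d = ln(φ₀/φ) / c
d = ln(0.6/0.3) / 0.56 = ln(2) / 0.56 = 0.6931 / 0.56 = 1.238 km

1.24 km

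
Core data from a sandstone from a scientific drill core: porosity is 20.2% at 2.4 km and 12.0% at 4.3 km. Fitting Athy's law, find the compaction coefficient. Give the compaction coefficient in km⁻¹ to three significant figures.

Athy: φ(z) = φ₀ e^(−kz) ⇒ φ₁/φ₂ = e^{k(z₂−z₁)} ⇒ k = ln(φ₁/φ₂)/(z₂−z₁)
k = ln(0.202/0.12) / (4.3 − 2.4) = ln(1.683) / 1.9 = 0.5208 / 1.9 = 0.2741 km⁻¹

0.274 km⁻¹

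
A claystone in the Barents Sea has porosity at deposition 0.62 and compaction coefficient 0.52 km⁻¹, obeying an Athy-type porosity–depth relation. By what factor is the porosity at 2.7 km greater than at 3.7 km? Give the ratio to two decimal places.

1.68

n(z₁)/n(z₂) = e^(−c·z₁)/e^(−c·z₂) = e^{c(z₂−z₁)}
= exp(0.52 × 1) = exp(0.52) = 1.6820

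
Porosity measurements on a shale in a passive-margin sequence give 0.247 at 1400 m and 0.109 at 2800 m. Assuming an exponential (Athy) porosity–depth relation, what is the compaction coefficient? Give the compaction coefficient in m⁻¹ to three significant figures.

Working in km (1 km = 1000 m; β in km⁻¹ = β in m⁻¹ × 1000):
Athy: φ(z) = φ₀ e^(−βz) ⇒ φ₁/φ₂ = e^{β(z₂−z₁)} ⇒ β = ln(φ₁/φ₂)/(z₂−z₁)
β = ln(0.247/0.109) / (2.8 − 1.4) = ln(2.266) / 1.4 = 0.8180 / 1.4 = 0.5843 km⁻¹

0.000584 m⁻¹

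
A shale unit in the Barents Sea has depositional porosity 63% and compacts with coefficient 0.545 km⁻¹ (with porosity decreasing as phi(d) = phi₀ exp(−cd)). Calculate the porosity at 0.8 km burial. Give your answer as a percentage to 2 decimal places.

40.74%

phi = phi₀·exp(−c·d) = 0.63 × exp(−0.545 × 0.8) = 0.63 × exp(−0.436)
  = 0.63 × 0.6466 = 0.4074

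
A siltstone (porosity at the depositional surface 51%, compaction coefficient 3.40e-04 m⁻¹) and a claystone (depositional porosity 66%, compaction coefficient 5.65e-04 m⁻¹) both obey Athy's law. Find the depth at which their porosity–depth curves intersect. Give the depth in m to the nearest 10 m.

Working in km (1 km = 1000 m; k in km⁻¹ = k in m⁻¹ × 1000):
Set n₀ₐ e^(−kₐz) = n₀ᵦ e^(−kᵦz) ⇒ ln(n₀ₐ/n₀ᵦ) = (kₐ − kᵦ)·z
z = ln(0.51/0.66) / (0.34 − 0.565) = -0.2578 / -0.225 = 1.146 km

1150 m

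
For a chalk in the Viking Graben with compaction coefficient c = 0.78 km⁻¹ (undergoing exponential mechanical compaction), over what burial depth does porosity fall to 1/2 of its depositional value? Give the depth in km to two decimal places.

0.89 km

phi/phi₀ = 1/2 ⇒ exp(−c·z) = 1/2 ⇒ z = ln(2) / c
z = 0.6931 / 0.78 = 0.889 km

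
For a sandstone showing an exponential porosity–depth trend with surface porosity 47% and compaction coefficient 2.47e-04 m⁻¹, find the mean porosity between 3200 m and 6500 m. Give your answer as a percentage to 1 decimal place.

14.6%

Working in km (1 km = 1000 m; k in km⁻¹ = k in m⁻¹ × 1000):
⟨phi⟩ = (1/(d₂−d₁)) ∫ phi₀ e^(−kd) dd = phi₀·(e^(−k·d₁) − e^(−k·d₂)) / (k·(d₂−d₁))
e^(−0.247×3.2) = 0.4537; e^(−0.247×6.5) = 0.2008
⟨phi⟩ = 0.47 × (0.4537 − 0.2008) / (0.247 × 3.3) = 0.47 × 0.3102 = 0.1458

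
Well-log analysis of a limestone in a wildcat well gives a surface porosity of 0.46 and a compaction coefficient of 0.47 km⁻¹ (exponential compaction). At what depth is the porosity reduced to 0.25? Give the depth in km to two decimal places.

Invert Athy's law: z = ln(n₀/n) / β
z = ln(0.46/0.25) / 0.47 = ln(1.84) / 0.47 = 0.6098 / 0.47 = 1.297 km

1.30 km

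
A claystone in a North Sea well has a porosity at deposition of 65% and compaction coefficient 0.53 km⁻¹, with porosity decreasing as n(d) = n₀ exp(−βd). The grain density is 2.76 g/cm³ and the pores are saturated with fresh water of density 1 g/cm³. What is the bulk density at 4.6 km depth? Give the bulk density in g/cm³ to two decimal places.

Porosity at depth: n = 0.65·exp(−0.53×4.6) = 0.65×0.0873 = 0.0568
Bulk density: ρ_b = (1−n)ρ_g + n·ρ_f = 0.9432×2.76 + 0.0568×1
       = 2.603 + 0.057 = 2.660 g/cm³

2.66 g/cm³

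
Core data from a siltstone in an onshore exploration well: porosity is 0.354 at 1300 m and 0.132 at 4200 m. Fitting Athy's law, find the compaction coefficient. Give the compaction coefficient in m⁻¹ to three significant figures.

Working in km (1 km = 1000 m; c in km⁻¹ = c in m⁻¹ × 1000):
Athy: φ(Z) = φ₀ e^(−cZ) ⇒ φ₁/φ₂ = e^{c(Z₂−Z₁)} ⇒ c = ln(φ₁/φ₂)/(Z₂−Z₁)
c = ln(0.354/0.132) / (4.2 − 1.3) = ln(2.682) / 2.9 = 0.9865 / 2.9 = 0.3402 km⁻¹

0.000340 m⁻¹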